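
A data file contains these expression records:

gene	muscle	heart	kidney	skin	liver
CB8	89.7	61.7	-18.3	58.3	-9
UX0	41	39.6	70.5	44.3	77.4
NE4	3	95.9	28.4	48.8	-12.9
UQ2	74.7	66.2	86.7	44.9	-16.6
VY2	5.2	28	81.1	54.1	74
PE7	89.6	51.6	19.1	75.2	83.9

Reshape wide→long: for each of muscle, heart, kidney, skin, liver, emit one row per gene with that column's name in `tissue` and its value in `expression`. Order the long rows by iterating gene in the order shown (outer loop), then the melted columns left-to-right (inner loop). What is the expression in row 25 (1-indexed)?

30 rows total (6 × 5). Row 25: index ⌊(25-1)/5⌋ = 4 into gene → VY2; (25-1) mod 5 = 4 into the melted columns → liver.
So row 25 is (VY2, liver, 74); expression = 74.

74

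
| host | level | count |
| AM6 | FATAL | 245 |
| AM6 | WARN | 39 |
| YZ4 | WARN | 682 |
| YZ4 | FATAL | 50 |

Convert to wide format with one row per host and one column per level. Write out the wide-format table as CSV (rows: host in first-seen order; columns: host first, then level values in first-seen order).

Columns: host plus the 2 distinct level values (FATAL, WARN).
For example, row AM6 column FATAL takes count=245 from the long row (AM6, FATAL).

host,FATAL,WARN
AM6,245,39
YZ4,50,682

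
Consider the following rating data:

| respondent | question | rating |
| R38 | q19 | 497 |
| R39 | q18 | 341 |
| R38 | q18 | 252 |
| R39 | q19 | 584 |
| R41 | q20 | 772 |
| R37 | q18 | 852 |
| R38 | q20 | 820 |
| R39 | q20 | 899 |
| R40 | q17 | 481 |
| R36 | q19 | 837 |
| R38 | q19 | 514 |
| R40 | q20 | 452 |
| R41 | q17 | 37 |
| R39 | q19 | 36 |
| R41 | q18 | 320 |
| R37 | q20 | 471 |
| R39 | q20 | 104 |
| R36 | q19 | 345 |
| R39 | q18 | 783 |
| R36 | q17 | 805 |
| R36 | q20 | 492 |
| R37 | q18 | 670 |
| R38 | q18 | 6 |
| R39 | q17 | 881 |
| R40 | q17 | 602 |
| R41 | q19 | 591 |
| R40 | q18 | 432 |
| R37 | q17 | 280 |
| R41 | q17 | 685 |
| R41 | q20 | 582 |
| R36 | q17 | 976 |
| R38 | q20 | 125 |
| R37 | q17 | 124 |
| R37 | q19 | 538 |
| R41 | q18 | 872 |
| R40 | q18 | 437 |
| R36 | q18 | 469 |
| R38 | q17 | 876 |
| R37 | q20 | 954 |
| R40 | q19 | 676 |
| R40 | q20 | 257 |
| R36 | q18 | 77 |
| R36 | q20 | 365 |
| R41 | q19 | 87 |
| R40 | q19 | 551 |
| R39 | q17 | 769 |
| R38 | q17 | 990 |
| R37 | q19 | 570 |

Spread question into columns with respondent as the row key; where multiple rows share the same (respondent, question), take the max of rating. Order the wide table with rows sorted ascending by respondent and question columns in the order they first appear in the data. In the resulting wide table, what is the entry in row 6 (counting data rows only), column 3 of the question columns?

772

With rows sorted ascending by respondent, row 6 is respondent=R41. question columns in first-appearance order: q19, q18, q20, q17; column 3 is q20.
Long rows with respondent=R41, question=q20: max(772, 582) = 772.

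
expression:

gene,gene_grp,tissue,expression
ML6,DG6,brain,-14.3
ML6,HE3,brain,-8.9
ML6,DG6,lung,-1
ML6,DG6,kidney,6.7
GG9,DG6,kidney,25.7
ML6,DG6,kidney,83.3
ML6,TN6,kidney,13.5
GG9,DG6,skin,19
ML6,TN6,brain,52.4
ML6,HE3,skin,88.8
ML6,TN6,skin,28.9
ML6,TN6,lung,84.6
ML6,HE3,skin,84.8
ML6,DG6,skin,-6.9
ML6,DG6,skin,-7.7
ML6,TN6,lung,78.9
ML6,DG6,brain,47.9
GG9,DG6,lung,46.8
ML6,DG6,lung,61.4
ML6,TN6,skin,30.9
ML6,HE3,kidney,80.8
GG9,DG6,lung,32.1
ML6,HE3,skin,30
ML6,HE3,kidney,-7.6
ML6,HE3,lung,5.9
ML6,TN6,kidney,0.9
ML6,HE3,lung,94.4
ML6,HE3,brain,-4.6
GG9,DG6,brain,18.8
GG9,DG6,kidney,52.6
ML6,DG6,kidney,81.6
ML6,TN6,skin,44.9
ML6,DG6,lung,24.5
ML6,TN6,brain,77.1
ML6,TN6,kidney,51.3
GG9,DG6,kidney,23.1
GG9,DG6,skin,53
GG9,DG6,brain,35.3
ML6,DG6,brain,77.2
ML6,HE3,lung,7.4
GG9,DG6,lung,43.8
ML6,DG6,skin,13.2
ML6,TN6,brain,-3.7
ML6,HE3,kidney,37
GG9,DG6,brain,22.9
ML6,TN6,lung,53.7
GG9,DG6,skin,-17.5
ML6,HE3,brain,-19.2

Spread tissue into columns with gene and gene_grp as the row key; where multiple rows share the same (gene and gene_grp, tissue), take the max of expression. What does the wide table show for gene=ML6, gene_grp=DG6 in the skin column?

13.2

Rows with gene=ML6, gene_grp=DG6 and tissue=skin: expression values are -6.9, -7.7, 13.2.
max(-6.9, -7.7, 13.2) = 13.2.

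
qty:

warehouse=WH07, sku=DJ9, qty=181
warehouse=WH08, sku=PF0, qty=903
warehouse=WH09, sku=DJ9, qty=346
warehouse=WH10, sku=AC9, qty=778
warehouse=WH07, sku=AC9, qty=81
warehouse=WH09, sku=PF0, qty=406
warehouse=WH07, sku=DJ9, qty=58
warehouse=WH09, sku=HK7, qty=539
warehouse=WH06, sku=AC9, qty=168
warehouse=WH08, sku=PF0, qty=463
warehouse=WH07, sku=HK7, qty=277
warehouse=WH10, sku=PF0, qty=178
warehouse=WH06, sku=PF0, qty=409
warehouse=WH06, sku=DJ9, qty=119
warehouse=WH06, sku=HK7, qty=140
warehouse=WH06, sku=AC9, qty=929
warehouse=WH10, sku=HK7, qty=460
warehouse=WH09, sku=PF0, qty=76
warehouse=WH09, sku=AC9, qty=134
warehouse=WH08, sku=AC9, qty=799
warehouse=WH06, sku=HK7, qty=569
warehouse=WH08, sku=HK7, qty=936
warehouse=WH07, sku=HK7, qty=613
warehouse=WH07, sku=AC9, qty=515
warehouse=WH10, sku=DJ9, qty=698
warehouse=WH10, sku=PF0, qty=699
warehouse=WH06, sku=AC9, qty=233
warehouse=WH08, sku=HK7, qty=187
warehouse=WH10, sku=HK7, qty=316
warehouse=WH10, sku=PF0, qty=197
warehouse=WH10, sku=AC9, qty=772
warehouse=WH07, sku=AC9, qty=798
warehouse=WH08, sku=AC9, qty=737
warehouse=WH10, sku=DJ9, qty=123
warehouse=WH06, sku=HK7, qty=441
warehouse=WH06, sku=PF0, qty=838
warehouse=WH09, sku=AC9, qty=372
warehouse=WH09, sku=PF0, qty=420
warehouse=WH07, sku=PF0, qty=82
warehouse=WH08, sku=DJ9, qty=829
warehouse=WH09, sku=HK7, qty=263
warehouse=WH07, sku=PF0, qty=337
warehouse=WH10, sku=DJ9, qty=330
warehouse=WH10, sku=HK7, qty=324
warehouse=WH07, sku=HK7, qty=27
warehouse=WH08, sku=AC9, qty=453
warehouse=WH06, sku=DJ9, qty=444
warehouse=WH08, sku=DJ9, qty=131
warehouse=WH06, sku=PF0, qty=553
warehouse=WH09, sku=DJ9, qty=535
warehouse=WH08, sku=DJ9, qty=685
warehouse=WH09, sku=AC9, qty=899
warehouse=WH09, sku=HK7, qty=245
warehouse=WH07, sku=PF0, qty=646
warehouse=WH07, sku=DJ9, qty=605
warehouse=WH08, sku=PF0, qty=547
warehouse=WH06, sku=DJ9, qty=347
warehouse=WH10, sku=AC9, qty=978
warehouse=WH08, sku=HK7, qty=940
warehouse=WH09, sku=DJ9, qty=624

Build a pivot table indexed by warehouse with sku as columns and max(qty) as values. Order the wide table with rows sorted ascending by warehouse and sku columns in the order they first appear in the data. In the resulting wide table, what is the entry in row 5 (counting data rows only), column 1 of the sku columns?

With rows sorted ascending by warehouse, row 5 is warehouse=WH10. sku columns in first-appearance order: DJ9, PF0, AC9, HK7; column 1 is DJ9.
Long rows with warehouse=WH10, sku=DJ9: max(698, 123, 330) = 698.

698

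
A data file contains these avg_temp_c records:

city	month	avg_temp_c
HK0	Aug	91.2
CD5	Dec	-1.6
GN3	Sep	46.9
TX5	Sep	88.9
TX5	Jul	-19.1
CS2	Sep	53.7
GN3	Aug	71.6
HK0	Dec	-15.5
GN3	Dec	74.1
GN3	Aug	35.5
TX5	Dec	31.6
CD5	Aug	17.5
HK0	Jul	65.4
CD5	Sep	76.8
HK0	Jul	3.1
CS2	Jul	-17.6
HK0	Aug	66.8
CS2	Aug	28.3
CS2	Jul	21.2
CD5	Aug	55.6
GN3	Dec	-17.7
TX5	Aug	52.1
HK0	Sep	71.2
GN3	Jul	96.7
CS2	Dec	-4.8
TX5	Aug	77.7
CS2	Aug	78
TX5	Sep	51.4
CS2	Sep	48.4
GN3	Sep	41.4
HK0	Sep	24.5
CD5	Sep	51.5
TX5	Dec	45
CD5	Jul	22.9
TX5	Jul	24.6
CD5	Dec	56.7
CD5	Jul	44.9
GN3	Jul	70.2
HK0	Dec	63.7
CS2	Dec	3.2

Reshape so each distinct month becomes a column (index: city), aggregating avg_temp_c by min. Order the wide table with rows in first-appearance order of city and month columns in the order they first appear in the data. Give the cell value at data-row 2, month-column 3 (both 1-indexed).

51.5

With rows in first-appearance order of city, row 2 is city=CD5. month columns in first-appearance order: Aug, Dec, Sep, Jul; column 3 is Sep.
Long rows with city=CD5, month=Sep: min(76.8, 51.5) = 51.5.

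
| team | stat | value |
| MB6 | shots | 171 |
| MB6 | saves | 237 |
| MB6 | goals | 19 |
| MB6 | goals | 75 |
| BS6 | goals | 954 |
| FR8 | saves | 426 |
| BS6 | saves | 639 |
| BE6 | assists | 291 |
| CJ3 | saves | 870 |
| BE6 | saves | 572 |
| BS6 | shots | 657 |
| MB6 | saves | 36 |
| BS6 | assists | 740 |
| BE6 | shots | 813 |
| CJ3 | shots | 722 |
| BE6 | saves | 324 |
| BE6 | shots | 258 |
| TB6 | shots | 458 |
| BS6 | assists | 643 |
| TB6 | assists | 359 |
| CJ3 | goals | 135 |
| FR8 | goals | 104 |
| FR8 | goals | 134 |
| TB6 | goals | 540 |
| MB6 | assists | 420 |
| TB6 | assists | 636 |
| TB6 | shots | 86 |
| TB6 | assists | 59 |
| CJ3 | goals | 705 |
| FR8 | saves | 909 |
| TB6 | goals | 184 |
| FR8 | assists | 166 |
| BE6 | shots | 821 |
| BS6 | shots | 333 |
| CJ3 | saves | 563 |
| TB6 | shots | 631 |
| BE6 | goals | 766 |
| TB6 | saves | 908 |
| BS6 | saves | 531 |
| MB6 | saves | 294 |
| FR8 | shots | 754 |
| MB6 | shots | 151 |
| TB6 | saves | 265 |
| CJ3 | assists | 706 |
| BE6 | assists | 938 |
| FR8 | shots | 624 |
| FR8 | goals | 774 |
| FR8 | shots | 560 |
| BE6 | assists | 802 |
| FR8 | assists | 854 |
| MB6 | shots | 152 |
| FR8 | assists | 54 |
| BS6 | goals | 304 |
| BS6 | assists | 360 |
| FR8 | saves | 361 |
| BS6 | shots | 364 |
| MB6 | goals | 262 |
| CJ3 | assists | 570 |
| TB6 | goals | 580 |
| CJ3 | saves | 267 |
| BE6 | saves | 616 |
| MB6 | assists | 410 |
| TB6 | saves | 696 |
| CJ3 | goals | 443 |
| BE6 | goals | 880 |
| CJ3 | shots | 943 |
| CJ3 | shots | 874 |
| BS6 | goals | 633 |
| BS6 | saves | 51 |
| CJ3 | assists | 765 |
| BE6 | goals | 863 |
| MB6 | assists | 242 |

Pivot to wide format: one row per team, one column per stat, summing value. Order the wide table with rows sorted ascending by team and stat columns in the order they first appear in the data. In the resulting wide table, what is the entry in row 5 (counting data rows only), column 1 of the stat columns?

With rows sorted ascending by team, row 5 is team=MB6. stat columns in first-appearance order: shots, saves, goals, assists; column 1 is shots.
Long rows with team=MB6, stat=shots: 171 + 151 + 152 = 474.

474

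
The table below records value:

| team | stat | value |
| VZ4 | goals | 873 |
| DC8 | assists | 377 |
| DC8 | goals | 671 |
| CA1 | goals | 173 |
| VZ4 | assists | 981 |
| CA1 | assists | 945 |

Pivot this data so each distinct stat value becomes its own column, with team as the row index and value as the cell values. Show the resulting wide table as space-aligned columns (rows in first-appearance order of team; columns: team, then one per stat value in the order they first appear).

Columns: team plus the 2 distinct stat values (goals, assists).
For example, row VZ4 column goals takes value=873 from the long row (VZ4, goals).

team  goals  assists
VZ4   873    981    
DC8   671    377    
CA1   173    945    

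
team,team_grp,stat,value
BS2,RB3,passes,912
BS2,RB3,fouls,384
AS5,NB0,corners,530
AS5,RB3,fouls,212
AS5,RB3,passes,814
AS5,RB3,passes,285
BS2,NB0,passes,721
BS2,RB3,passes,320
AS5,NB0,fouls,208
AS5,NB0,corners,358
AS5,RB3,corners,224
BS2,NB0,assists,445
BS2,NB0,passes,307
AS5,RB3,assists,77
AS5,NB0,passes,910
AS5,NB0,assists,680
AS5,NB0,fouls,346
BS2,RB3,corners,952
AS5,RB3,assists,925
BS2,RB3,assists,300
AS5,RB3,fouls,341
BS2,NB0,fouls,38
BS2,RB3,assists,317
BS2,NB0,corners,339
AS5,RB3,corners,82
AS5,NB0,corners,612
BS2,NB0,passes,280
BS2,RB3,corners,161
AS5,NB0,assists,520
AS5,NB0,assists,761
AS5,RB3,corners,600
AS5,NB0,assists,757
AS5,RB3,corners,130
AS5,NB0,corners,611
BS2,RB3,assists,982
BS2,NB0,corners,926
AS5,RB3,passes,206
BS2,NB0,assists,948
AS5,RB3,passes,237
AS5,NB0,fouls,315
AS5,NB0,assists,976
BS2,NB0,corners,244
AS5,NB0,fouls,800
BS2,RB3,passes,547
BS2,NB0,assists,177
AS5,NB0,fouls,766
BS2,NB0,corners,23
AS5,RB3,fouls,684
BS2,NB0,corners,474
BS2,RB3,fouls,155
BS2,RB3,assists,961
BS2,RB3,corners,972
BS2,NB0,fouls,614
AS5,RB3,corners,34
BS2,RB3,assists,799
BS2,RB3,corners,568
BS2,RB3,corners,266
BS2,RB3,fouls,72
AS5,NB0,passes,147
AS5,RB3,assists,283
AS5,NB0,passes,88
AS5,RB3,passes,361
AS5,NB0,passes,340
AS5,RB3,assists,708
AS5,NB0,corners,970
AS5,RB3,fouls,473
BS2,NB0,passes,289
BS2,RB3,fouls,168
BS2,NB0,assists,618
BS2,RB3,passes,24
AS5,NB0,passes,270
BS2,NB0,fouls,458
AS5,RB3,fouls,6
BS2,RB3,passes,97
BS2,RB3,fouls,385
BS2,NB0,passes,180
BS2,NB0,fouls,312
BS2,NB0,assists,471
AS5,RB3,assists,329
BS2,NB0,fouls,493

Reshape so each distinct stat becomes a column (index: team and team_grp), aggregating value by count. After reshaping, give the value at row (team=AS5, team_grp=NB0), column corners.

5

Rows with team=AS5, team_grp=NB0 and stat=corners: value values are 530, 358, 612, 611, 970.
5 rows match — count = 5.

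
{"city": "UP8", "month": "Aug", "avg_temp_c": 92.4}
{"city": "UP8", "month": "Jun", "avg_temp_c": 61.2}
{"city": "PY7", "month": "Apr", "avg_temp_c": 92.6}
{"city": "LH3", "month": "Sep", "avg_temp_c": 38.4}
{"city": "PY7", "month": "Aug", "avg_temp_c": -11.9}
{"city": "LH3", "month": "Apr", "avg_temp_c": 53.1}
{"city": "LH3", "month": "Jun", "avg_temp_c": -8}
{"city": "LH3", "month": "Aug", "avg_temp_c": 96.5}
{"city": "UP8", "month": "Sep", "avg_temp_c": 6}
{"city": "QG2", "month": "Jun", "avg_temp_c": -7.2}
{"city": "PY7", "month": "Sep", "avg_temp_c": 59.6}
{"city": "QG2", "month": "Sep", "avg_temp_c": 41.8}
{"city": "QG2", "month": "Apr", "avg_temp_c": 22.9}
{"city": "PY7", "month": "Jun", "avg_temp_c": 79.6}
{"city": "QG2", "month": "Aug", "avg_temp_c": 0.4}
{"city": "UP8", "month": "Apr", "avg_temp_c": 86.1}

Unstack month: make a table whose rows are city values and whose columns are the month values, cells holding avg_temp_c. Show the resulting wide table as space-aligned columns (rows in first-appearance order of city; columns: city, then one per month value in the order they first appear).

city  Aug    Jun   Apr   Sep 
UP8   92.4   61.2  86.1  6   
PY7   -11.9  79.6  92.6  59.6
LH3   96.5   -8    53.1  38.4
QG2   0.4    -7.2  22.9  41.8

Columns: city plus the 4 distinct month values (Aug, Jun, Apr, Sep).
For example, row UP8 column Aug takes avg_temp_c=92.4 from the long row (UP8, Aug).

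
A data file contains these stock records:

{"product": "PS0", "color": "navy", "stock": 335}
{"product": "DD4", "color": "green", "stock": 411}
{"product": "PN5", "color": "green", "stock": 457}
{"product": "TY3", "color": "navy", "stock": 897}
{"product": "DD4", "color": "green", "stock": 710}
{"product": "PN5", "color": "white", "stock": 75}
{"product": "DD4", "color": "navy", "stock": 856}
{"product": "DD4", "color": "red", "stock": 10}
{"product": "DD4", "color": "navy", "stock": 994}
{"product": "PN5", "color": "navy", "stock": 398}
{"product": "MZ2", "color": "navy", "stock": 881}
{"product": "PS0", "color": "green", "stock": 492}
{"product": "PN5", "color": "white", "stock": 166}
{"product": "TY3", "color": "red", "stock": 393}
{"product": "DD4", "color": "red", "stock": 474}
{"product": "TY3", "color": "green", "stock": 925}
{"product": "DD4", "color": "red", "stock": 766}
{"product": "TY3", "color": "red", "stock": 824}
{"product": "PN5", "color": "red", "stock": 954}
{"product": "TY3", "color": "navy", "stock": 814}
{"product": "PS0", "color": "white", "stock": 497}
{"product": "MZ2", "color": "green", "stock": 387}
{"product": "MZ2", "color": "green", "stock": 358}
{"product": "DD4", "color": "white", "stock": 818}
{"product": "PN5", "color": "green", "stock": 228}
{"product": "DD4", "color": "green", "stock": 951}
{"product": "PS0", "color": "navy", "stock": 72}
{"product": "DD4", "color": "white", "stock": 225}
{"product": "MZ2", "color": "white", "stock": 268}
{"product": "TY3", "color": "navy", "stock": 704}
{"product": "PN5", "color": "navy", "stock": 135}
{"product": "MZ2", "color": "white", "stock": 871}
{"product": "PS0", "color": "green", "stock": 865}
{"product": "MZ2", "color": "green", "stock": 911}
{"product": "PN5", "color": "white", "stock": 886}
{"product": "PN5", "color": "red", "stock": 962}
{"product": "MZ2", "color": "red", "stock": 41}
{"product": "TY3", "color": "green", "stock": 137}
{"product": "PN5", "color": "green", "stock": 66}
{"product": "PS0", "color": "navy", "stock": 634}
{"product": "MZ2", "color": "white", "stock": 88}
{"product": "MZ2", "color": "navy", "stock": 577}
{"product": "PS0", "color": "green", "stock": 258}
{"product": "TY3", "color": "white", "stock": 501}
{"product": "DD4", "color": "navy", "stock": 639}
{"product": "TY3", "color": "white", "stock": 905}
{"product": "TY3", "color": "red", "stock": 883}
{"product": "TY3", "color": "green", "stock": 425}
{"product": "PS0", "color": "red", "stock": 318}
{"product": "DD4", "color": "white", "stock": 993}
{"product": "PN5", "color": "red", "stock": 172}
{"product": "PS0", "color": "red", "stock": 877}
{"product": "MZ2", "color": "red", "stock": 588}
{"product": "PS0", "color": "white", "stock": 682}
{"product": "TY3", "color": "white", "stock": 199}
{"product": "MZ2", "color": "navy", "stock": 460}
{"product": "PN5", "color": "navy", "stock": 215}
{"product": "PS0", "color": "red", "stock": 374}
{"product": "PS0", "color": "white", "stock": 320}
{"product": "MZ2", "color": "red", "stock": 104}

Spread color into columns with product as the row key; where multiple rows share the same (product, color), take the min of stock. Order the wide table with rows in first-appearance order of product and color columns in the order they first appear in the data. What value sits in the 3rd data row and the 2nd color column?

With rows in first-appearance order of product, row 3 is product=PN5. color columns in first-appearance order: navy, green, white, red; column 2 is green.
Long rows with product=PN5, color=green: min(457, 228, 66) = 66.

66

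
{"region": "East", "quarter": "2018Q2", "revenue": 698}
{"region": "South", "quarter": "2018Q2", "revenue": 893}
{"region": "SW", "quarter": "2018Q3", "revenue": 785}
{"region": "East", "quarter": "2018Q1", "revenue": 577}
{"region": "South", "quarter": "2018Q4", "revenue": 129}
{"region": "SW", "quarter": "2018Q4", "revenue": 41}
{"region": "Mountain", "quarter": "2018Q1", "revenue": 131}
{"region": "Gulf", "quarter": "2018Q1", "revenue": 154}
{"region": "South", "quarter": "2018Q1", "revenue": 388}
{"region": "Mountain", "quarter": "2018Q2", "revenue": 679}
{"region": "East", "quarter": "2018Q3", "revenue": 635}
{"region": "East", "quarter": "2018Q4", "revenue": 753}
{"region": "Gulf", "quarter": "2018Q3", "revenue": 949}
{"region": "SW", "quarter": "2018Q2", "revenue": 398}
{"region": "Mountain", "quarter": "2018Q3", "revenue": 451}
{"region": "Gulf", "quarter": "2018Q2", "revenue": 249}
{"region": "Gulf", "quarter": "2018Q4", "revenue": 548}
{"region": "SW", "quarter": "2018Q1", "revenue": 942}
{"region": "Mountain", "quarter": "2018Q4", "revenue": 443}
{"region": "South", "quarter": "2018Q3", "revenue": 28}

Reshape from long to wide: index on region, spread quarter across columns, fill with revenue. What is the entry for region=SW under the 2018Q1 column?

Wide layout: rows indexed by region, columns are the 4 distinct quarter values (2018Q2, 2018Q3, 2018Q1, 2018Q4).
Cell (region=SW, quarter=2018Q1) draws from the long row where region=SW and quarter=2018Q1, which has revenue=942.

942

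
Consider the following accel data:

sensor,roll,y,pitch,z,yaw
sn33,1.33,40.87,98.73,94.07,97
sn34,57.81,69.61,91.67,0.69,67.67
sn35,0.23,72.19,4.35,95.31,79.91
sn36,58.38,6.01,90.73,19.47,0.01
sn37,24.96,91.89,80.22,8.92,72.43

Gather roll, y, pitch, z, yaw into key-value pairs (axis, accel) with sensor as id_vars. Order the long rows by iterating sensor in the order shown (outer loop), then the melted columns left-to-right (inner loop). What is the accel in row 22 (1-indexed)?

91.89

25 rows total (5 × 5). Row 22: index ⌊(22-1)/5⌋ = 4 into sensor → sn37; (22-1) mod 5 = 1 into the melted columns → y.
So row 22 is (sn37, y, 91.89); accel = 91.89.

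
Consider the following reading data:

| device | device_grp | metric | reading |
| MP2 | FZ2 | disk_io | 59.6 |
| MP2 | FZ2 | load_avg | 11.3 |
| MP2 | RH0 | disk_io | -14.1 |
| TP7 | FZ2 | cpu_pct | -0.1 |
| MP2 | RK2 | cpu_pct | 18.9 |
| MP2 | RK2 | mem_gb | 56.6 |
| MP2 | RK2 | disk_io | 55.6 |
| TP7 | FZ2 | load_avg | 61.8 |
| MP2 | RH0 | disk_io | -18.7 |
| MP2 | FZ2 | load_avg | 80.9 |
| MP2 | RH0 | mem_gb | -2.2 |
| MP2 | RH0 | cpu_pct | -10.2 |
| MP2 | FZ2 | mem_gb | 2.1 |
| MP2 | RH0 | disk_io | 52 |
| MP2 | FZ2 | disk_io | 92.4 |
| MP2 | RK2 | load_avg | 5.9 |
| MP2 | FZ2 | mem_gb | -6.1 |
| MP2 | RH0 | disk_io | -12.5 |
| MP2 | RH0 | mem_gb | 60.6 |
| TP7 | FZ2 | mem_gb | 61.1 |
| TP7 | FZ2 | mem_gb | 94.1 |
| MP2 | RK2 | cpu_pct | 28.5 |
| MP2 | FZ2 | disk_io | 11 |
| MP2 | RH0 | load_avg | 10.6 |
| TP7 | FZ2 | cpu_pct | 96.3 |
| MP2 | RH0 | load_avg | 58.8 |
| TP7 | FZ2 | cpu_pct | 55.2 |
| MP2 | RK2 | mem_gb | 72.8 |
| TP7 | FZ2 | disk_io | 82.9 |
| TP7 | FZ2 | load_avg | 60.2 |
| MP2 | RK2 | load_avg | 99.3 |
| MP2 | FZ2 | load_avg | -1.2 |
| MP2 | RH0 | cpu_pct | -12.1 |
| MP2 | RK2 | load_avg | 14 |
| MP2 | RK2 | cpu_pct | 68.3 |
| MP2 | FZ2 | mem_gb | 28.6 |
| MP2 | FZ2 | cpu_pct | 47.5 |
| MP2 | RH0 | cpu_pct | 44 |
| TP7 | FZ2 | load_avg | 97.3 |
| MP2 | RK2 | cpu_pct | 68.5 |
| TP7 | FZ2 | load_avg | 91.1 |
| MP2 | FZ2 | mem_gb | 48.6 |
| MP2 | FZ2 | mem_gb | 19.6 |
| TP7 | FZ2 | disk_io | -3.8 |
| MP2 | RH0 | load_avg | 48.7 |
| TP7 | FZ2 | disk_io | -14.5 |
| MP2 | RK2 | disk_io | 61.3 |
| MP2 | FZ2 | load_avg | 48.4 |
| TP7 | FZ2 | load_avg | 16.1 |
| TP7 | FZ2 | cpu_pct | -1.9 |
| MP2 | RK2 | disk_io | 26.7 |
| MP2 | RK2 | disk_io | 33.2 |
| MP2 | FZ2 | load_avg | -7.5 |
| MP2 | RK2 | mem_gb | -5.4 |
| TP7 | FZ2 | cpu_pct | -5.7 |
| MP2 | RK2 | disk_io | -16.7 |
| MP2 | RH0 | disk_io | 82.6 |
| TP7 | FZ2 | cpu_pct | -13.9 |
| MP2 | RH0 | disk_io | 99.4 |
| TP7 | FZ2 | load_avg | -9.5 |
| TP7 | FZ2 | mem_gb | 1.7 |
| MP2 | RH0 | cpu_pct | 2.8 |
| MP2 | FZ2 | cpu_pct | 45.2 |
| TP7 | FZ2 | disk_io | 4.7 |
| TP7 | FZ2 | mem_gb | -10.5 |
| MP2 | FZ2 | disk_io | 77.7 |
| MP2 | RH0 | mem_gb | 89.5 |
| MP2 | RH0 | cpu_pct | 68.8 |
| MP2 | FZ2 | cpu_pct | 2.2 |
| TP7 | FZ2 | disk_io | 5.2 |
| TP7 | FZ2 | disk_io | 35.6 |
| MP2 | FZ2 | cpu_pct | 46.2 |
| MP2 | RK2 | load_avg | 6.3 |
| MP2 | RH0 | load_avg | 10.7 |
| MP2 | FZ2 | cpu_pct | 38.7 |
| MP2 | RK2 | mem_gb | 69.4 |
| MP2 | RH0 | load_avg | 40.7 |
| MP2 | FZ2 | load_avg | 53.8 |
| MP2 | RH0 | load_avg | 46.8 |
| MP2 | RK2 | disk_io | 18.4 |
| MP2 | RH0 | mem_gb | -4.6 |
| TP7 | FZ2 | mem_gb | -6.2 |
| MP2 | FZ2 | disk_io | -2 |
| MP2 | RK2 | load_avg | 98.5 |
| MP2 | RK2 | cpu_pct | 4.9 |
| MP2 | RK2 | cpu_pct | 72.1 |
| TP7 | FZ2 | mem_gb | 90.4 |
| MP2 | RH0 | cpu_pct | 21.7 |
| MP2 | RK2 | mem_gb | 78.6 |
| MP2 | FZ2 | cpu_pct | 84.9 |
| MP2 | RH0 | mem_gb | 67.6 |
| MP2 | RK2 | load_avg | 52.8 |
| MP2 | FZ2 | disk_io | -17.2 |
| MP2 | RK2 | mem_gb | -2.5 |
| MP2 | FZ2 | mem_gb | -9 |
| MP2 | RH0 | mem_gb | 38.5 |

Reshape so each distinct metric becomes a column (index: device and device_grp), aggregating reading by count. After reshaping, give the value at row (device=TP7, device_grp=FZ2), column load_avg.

Rows with device=TP7, device_grp=FZ2 and metric=load_avg: reading values are 61.8, 60.2, 97.3, 91.1, 16.1, -9.5.
6 rows match — count = 6.

6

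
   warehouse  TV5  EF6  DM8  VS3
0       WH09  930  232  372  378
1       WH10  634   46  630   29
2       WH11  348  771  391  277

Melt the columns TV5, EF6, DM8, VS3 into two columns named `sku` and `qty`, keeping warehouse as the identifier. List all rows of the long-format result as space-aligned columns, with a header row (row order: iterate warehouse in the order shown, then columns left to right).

warehouse  sku  qty
WH09       TV5  930
WH09       EF6  232
WH09       DM8  372
WH09       VS3  378
WH10       TV5  634
WH10       EF6  46 
WH10       DM8  630
WH10       VS3  29 
WH11       TV5  348
WH11       EF6  771
WH11       DM8  391
WH11       VS3  277

Each (warehouse, column) pair becomes one row: 3 × 4 = 12 rows.
For example, (WH09, TV5) → qty=930.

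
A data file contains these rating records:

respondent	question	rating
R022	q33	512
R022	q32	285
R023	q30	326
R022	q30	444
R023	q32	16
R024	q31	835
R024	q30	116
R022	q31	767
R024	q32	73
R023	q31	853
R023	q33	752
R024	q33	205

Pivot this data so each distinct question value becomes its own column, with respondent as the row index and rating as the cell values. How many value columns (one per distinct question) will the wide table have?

4 distinct question values: q30, q31, q32, q33.

4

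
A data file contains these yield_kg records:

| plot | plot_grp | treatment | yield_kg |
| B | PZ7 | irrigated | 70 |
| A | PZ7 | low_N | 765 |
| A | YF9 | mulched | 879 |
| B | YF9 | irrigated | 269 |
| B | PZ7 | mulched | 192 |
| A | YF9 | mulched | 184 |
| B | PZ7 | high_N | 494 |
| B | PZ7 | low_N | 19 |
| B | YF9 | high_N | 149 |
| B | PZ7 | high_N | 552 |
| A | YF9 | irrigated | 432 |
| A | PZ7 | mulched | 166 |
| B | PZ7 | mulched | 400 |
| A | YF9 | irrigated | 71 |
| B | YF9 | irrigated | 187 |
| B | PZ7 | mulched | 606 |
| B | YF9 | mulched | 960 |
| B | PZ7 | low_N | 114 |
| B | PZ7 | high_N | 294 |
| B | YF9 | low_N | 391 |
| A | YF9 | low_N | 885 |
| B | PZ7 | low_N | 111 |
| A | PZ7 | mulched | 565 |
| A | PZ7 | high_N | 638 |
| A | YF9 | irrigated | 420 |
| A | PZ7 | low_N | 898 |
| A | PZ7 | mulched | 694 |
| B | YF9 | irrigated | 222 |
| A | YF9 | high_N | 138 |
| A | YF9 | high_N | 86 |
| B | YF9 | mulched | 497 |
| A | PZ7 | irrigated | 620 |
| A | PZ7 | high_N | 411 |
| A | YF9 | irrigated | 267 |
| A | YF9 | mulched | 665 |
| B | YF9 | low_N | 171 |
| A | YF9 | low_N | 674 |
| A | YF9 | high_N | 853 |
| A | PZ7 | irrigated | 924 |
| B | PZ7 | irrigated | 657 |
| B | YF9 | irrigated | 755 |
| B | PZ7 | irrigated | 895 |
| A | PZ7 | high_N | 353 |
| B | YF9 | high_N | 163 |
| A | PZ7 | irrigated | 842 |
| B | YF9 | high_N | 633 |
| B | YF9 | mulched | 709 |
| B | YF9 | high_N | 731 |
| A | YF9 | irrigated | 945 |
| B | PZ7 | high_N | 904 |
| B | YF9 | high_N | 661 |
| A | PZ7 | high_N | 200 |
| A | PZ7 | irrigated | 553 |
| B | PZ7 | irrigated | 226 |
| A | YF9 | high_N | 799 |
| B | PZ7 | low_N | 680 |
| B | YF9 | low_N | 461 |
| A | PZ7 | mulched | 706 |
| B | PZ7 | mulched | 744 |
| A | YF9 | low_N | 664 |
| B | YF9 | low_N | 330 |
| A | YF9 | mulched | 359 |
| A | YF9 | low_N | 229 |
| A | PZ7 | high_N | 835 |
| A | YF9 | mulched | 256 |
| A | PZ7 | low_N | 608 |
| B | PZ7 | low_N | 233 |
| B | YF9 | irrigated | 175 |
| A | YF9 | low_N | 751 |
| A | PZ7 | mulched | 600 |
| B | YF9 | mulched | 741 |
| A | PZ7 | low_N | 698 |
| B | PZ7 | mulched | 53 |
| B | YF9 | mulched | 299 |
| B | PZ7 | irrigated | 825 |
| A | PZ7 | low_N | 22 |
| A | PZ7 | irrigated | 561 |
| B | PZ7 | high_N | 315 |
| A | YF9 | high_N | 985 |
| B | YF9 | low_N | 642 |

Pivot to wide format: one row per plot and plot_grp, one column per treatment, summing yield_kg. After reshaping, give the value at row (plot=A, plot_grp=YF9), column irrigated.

2135

Rows with plot=A, plot_grp=YF9 and treatment=irrigated: yield_kg values are 432, 71, 420, 267, 945.
432 + 71 + 420 + 267 + 945 = 2135.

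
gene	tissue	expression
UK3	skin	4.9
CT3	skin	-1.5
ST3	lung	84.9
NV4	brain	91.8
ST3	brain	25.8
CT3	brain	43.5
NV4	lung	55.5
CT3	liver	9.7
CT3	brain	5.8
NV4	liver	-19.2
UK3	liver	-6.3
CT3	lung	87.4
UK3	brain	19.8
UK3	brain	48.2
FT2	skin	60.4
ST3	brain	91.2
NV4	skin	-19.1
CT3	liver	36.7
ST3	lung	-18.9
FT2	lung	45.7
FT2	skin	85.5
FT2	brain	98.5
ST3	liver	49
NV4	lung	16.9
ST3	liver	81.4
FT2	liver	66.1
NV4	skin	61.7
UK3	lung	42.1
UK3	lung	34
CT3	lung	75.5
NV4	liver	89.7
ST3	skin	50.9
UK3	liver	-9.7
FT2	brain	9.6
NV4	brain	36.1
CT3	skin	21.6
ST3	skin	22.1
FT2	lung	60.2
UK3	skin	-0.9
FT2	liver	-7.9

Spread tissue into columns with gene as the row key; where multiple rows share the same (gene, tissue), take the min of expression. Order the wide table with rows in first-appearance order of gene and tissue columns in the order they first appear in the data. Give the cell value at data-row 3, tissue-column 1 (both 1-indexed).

22.1

With rows in first-appearance order of gene, row 3 is gene=ST3. tissue columns in first-appearance order: skin, lung, brain, liver; column 1 is skin.
Long rows with gene=ST3, tissue=skin: min(50.9, 22.1) = 22.1.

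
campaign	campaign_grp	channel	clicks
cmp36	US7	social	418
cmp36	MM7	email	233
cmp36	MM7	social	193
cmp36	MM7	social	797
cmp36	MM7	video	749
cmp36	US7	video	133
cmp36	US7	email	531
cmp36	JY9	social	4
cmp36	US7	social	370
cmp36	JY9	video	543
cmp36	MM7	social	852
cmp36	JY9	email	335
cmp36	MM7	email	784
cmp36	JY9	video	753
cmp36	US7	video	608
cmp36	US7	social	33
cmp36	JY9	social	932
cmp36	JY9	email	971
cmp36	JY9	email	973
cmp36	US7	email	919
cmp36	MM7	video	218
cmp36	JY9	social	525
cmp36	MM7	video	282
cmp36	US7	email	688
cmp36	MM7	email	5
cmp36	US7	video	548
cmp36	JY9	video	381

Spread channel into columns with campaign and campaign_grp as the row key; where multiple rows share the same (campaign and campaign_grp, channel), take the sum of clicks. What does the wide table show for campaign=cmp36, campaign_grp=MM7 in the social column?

Rows with campaign=cmp36, campaign_grp=MM7 and channel=social: clicks values are 193, 797, 852.
193 + 797 + 852 = 1842.

1842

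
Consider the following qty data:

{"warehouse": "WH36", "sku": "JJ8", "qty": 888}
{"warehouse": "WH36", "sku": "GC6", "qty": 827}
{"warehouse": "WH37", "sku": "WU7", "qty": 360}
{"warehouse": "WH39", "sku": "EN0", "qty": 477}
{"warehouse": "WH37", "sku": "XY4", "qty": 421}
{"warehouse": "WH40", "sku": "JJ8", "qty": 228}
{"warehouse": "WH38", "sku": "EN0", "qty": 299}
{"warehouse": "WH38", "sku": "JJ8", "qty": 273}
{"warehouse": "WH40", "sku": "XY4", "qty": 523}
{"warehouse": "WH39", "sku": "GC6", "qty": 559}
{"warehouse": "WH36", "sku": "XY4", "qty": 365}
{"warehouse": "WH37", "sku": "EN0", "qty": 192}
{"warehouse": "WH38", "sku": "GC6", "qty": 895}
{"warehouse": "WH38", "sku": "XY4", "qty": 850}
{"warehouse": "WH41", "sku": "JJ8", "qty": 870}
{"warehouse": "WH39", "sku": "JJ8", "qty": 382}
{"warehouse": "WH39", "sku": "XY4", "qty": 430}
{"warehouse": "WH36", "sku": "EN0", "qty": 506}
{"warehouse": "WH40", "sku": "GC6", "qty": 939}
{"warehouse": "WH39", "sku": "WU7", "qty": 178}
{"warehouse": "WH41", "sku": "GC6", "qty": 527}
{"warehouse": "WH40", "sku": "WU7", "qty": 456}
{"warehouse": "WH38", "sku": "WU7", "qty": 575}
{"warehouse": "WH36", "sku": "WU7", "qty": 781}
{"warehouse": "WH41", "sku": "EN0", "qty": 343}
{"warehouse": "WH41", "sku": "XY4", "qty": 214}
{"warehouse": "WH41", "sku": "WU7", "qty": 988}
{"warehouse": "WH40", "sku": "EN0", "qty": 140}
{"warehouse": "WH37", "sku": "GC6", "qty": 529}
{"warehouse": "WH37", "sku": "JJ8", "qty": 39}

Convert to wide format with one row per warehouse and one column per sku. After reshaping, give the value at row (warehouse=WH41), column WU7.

988

Wide layout: rows indexed by warehouse, columns are the 5 distinct sku values (JJ8, GC6, WU7, EN0, XY4).
Cell (warehouse=WH41, sku=WU7) draws from the long row where warehouse=WH41 and sku=WU7, which has qty=988.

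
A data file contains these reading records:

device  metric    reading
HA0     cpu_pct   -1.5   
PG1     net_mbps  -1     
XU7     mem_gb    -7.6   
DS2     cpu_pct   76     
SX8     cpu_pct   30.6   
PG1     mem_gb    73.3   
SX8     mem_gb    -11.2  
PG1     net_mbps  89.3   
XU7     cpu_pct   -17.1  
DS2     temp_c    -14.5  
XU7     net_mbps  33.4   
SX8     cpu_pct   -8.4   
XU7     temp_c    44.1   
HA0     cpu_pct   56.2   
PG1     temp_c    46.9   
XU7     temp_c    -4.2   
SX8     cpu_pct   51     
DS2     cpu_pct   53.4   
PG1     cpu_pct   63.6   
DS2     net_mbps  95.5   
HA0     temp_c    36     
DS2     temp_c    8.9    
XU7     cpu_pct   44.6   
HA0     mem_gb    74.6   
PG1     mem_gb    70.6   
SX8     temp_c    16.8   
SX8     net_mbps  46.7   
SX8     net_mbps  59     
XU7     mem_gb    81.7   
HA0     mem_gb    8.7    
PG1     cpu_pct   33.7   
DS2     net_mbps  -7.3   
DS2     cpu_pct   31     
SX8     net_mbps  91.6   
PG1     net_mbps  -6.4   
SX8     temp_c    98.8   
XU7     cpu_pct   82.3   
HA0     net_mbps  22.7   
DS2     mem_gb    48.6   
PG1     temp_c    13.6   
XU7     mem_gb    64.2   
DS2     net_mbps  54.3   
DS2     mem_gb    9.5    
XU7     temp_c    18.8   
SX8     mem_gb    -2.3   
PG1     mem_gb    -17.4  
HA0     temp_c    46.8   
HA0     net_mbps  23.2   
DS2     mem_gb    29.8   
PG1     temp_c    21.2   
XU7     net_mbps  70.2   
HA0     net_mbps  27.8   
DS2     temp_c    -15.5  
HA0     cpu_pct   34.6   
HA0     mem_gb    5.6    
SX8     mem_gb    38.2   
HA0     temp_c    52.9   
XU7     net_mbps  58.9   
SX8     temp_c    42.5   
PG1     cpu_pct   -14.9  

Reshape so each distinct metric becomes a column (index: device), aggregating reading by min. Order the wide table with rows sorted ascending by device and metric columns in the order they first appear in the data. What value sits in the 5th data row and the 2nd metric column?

With rows sorted ascending by device, row 5 is device=XU7. metric columns in first-appearance order: cpu_pct, net_mbps, mem_gb, temp_c; column 2 is net_mbps.
Long rows with device=XU7, metric=net_mbps: min(33.4, 70.2, 58.9) = 33.4.

33.4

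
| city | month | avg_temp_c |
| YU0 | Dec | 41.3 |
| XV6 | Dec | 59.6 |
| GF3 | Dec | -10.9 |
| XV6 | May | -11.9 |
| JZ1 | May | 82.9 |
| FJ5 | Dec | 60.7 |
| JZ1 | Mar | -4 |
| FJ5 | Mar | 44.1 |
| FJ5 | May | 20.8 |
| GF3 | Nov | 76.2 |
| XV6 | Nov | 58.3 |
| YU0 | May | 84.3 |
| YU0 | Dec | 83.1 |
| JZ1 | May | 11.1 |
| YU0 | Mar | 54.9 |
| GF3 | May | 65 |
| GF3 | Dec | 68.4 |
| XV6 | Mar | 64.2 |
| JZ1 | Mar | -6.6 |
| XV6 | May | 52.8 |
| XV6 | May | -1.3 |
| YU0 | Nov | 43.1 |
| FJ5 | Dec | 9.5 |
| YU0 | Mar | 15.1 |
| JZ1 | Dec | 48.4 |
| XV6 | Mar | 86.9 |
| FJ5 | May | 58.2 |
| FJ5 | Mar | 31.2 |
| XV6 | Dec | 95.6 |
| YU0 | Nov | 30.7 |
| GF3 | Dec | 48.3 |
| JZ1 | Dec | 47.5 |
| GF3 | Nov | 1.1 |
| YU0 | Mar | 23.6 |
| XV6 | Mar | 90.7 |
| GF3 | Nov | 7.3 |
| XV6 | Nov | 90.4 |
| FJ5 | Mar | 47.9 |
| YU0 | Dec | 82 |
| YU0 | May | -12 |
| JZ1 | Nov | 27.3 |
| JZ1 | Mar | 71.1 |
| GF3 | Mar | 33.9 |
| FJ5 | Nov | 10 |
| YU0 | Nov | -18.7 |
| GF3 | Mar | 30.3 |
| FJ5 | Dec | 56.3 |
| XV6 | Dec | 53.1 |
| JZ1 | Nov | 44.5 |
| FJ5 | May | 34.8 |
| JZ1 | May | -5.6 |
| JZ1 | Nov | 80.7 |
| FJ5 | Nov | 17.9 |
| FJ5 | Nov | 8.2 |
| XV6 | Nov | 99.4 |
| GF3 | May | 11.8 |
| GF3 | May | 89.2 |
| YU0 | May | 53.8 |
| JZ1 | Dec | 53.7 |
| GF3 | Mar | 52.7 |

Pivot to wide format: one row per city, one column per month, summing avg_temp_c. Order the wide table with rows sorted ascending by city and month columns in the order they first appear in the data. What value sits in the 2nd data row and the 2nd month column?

With rows sorted ascending by city, row 2 is city=GF3. month columns in first-appearance order: Dec, May, Mar, Nov; column 2 is May.
Long rows with city=GF3, month=May: 65 + 11.8 + 89.2 = 166.

166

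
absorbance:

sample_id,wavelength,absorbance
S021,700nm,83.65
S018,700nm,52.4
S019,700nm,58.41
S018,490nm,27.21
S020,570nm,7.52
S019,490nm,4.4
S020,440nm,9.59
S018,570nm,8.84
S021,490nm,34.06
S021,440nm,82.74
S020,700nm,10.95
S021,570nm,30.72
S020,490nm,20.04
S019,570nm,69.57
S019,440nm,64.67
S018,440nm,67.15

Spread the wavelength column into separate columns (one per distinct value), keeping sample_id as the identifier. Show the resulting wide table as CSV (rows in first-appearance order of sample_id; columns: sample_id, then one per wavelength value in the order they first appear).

Columns: sample_id plus the 4 distinct wavelength values (700nm, 490nm, 570nm, 440nm).
For example, row S021 column 700nm takes absorbance=83.65 from the long row (S021, 700nm).

sample_id,700nm,490nm,570nm,440nm
S021,83.65,34.06,30.72,82.74
S018,52.4,27.21,8.84,67.15
S019,58.41,4.4,69.57,64.67
S020,10.95,20.04,7.52,9.59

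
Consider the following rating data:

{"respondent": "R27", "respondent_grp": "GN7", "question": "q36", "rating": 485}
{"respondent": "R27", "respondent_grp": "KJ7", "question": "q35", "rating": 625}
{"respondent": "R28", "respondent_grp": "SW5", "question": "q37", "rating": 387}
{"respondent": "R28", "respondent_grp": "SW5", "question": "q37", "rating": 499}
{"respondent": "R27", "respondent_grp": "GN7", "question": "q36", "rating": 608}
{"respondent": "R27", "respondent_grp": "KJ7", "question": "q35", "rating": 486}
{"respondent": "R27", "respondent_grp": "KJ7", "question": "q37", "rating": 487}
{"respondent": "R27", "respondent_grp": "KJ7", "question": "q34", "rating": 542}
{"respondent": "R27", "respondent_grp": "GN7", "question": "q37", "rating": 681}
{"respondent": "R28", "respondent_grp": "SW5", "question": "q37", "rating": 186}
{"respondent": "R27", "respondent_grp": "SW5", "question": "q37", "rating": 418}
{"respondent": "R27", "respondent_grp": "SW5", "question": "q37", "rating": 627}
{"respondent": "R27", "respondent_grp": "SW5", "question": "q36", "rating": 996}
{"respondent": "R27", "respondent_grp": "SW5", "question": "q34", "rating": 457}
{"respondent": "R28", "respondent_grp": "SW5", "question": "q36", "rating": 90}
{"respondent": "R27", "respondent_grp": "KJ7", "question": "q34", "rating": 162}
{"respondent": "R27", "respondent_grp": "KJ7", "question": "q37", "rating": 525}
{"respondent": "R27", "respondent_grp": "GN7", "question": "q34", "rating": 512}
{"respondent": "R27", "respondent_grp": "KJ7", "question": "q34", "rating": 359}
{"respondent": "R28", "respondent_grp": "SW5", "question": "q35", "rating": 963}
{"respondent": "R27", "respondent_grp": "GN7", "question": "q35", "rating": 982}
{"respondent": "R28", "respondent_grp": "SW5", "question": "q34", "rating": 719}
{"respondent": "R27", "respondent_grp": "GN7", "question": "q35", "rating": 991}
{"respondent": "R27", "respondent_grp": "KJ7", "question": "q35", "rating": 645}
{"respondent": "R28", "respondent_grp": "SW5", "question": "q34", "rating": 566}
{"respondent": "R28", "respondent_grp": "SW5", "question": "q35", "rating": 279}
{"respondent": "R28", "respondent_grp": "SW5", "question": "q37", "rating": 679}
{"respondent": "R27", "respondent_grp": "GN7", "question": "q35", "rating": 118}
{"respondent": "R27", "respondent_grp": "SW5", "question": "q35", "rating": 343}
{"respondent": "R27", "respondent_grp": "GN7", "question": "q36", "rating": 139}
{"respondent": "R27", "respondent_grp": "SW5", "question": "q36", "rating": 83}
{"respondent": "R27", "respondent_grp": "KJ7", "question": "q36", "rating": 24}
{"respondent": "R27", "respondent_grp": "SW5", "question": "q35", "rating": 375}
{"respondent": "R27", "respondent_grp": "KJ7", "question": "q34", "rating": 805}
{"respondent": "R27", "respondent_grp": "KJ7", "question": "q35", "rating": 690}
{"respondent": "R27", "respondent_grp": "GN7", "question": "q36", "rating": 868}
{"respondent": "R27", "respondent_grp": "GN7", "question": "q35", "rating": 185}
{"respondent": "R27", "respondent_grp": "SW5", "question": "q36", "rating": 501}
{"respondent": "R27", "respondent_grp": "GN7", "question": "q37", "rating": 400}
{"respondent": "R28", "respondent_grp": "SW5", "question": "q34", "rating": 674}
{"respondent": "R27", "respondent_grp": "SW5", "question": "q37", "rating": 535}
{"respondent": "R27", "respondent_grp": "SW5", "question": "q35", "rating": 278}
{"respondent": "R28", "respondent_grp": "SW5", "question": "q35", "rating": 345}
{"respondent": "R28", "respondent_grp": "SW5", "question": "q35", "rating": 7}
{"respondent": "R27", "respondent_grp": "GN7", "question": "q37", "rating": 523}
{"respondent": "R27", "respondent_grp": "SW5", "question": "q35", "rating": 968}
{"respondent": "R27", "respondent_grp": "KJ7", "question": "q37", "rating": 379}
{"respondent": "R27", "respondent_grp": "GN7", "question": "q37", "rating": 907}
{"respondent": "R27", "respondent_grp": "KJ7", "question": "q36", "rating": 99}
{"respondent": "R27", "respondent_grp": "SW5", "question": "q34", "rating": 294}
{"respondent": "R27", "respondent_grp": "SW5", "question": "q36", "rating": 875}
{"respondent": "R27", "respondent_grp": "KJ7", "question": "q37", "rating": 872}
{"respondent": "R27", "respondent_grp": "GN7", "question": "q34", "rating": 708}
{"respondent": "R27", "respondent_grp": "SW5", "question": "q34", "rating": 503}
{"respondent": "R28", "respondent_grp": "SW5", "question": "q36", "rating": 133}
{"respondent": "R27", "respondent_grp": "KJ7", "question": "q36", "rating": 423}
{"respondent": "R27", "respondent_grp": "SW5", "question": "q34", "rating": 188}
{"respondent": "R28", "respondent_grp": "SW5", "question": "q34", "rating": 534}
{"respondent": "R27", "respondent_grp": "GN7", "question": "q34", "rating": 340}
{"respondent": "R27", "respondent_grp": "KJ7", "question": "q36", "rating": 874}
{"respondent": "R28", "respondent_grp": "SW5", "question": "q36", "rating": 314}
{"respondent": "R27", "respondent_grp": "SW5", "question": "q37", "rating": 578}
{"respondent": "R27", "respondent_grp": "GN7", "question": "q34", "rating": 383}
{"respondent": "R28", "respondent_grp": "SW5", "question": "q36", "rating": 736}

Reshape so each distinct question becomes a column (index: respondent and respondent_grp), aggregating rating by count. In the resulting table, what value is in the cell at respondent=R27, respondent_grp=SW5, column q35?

Rows with respondent=R27, respondent_grp=SW5 and question=q35: rating values are 343, 375, 278, 968.
4 rows match — count = 4.

4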